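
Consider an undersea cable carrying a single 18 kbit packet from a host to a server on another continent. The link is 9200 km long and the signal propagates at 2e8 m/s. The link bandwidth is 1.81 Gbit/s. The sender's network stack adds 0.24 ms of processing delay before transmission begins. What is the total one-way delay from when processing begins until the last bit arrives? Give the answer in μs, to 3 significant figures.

L = 18000 bits.
Transmission delay = L/R = 18000 / 1810000000 = 9.94475 μs.
Propagation delay = d/s = 9200000 m / 200000000 m/s = 46000 μs.
Plus processing delay 0.24 ms = 240 μs.
Total = 46200 μs.

46200 μs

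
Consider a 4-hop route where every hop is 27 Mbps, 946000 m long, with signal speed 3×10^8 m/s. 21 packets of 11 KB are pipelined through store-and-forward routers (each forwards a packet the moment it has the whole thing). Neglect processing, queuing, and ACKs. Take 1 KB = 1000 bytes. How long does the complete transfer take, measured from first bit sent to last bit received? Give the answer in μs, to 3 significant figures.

Per-hop transmission t_tx = L/R = 88000/27000000 = 3259.26 μs.
Per-hop propagation t_prop = 946000/300000000 = 3153.33 μs.
Pipeline fill: first packet needs 4·t_tx to clear all hops; remaining 20 packets each add one t_tx.
Total = (4+21-1)·t_tx + 4·t_prop = 24·3259.26 + 4·3153.33 = 90800 μs.

90800 μs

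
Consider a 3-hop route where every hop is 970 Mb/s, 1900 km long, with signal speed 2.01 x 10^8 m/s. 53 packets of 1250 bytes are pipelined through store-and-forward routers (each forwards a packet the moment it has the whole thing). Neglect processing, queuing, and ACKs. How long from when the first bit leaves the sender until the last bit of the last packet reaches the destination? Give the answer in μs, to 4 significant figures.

28930 μs

Per-hop transmission t_tx = L/R = 10000/970000000 = 10.3093 μs.
Per-hop propagation t_prop = 1900000/2.01e+08 = 9452.74 μs.
Pipeline fill: first packet needs 3·t_tx to clear all hops; remaining 52 packets each add one t_tx.
Total = (3+53-1)·t_tx + 3·t_prop = 55·10.3093 + 3·9452.74 = 28930 μs.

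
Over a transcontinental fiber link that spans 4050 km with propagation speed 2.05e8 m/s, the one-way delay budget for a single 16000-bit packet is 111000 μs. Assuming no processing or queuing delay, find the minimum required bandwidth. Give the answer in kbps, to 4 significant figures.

175.4 kbps

Propagation delay = 4050000 / 2.05e+08 = 19756.1 μs.
Transmission budget = 111000 − 19756.1 = 91243.9 μs.
R ≥ L / t_tx = 16000 bits / 0.0912439 s = 175.4 kbps.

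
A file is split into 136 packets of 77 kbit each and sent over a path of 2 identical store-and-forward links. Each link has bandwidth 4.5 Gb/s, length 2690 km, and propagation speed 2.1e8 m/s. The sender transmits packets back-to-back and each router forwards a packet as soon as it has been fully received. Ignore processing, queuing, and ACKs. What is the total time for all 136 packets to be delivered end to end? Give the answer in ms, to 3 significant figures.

Per-hop transmission t_tx = L/R = 77000/4500000000 = 0.0171111 ms.
Per-hop propagation t_prop = 2690000/210000000 = 12.8095 ms.
Pipeline fill: first packet needs 2·t_tx to clear all hops; remaining 135 packets each add one t_tx.
Total = (2+136-1)·t_tx + 2·t_prop = 137·0.0171111 + 2·12.8095 = 28.0 ms.

28.0 ms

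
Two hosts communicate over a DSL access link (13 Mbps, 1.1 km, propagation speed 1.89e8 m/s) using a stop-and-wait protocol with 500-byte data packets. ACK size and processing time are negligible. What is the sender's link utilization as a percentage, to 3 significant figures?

96.4 %

t_tx = L/R = 4000/13000000 = 0.000307692 s.
t_prop = 1100/189000000 = 5.82011e-06 s; RTT = 1.16402e-05 s.
Cycle = t_tx + RTT = 0.000319333 s.
Utilization = t_tx / cycle = 0.000307692/0.000319333 = 96.4 %.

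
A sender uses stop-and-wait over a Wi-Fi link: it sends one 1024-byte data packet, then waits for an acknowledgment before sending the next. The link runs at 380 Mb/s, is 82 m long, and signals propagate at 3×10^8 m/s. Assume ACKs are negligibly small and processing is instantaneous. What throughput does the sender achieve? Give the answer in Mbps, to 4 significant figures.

t_tx = L/R = 8192/380000000 = 2.15579e-05 s.
t_prop = 82/300000000 = 2.73333e-07 s; RTT = 5.46667e-07 s.
Cycle = t_tx + RTT = 2.21046e-05 s.
Throughput = L / cycle = 8192 / 2.21046e-05 = 370.6 Mbps.

370.6 Mbps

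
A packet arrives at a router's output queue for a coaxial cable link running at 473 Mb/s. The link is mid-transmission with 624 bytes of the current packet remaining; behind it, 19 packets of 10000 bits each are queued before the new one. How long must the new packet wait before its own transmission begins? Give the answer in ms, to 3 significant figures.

0.412 ms

Each queued packet: L/R = 10000/473000000 = 0.0211416 ms.
19 queued → 0.401691 ms.
Plus remaining 4992 bits of current packet: 0.0105539 ms.
Queuing delay = 0.412 ms.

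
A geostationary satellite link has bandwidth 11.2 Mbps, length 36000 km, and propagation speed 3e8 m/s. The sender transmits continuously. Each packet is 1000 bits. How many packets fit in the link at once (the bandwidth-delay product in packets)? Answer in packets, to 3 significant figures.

1340 packets

Propagation delay = 36000000 / 300000000 = 0.12 s.
BDP = R × t_prop = 11200000 × 0.12 = 1344000 bits.
In packets of 1000 bits: 1340 packets.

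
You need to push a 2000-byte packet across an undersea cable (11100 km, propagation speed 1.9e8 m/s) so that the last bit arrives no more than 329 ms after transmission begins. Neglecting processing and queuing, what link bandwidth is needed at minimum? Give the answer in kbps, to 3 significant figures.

L = 16000 bits.
Propagation delay = 11100000 / 190000000 = 58.4211 ms.
Transmission budget = 329 − 58.4211 = 270.579 ms.
R ≥ L / t_tx = 16000 bits / 0.270579 s = 59.1 kbps.

59.1 kbps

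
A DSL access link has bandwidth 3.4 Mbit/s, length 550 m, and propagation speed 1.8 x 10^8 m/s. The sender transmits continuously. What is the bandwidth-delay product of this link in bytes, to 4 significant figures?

Propagation delay = 550 / 180000000 = 3.05556e-06 s.
BDP = R × t_prop = 3400000 × 3.05556e-06 = 10.3889 bits.
In bytes: 10.3889/8 = 1.299 bytes.

1.299 bytes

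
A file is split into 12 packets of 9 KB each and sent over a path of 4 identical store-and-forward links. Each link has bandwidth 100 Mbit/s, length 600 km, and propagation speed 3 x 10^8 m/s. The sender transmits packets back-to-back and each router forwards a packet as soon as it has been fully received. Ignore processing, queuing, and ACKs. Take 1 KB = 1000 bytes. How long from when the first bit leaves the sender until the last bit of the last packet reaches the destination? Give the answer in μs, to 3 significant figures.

18800 μs

Per-hop transmission t_tx = L/R = 72000/100000000 = 720 μs.
Per-hop propagation t_prop = 600000/300000000 = 2000 μs.
Pipeline fill: first packet needs 4·t_tx to clear all hops; remaining 11 packets each add one t_tx.
Total = (4+12-1)·t_tx + 4·t_prop = 15·720 + 4·2000 = 18800 μs.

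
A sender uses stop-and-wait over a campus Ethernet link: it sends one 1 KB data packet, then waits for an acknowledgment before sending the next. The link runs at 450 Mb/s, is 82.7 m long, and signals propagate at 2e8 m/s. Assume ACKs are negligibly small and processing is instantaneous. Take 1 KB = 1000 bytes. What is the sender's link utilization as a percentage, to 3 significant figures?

95.6 %

t_tx = L/R = 8000/450000000 = 1.77778e-05 s.
t_prop = 82.7/200000000 = 4.135e-07 s; RTT = 8.27e-07 s.
Cycle = t_tx + RTT = 1.86048e-05 s.
Utilization = t_tx / cycle = 1.77778e-05/1.86048e-05 = 95.6 %.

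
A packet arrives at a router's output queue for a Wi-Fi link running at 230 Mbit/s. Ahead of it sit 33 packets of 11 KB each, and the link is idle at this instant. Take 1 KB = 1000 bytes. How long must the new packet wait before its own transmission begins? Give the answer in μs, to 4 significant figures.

Each queued packet: L/R = 88000/230000000 = 382.609 μs.
33 queued → 12626.1 μs.
Queuing delay = 12630 μs.

12630 μs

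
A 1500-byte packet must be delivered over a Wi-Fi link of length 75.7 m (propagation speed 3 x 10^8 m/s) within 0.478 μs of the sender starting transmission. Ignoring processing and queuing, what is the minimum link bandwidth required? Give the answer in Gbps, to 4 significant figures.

L = 12000 bits.
Propagation delay = 75.7 / 300000000 = 0.252333 μs.
Transmission budget = 0.478 − 0.252333 = 0.225667 μs.
R ≥ L / t_tx = 12000 bits / 2.25667e-07 s = 53.18 Gbps.

53.18 Gbps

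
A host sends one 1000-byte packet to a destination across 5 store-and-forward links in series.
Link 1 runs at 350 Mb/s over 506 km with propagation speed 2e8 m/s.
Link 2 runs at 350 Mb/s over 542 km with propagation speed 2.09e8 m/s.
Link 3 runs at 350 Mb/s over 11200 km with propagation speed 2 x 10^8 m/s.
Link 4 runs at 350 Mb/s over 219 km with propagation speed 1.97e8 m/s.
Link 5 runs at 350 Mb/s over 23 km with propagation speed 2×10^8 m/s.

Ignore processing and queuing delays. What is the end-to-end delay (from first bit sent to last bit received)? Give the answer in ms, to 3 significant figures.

L = 1000 × 8 = 8000 bits.
Transmission delay per hop = L/R = 8000/350000000 = 0.0228571 ms; 5 hops → 0.114286 ms.
Propagation delays (d/s per hop): 2.53, 2.5933, 56, 1.11168, 0.115 ms; sum = 62.35 ms.
End-to-end = 62.5 ms.

62.5 ms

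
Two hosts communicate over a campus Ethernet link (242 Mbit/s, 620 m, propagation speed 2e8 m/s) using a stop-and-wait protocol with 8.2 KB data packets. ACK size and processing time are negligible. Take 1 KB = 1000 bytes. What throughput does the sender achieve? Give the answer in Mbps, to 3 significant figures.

t_tx = L/R = 65600/242000000 = 0.000271074 s.
t_prop = 620/200000000 = 3.1e-06 s; RTT = 6.2e-06 s.
Cycle = t_tx + RTT = 0.000277274 s.
Throughput = L / cycle = 65600 / 0.000277274 = 237 Mbps.

237 Mbps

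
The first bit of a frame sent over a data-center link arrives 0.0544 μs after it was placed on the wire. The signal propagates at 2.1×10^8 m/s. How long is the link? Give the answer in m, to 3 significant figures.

11.4 m

d = s × t_prop = 210000000 × 5.44e-08 = 11.4 m.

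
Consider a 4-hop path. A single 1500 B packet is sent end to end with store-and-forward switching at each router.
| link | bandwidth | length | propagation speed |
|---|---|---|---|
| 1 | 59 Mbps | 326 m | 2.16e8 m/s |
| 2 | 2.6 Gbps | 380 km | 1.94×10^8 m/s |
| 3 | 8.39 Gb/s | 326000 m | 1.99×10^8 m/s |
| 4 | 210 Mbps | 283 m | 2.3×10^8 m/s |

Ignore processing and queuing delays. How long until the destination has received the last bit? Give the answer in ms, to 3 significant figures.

3.87 ms

L = 1500 × 8 = 12000 bits.
Transmission delays (L/R per hop): 0.20339, 0.00461538, 0.00143027, 0.0571429 ms; sum = 0.266578 ms.
Propagation delays (d/s per hop): 0.00150926, 1.95876, 1.63819, 0.00123043 ms; sum = 3.59969 ms.
End-to-end = 3.87 ms.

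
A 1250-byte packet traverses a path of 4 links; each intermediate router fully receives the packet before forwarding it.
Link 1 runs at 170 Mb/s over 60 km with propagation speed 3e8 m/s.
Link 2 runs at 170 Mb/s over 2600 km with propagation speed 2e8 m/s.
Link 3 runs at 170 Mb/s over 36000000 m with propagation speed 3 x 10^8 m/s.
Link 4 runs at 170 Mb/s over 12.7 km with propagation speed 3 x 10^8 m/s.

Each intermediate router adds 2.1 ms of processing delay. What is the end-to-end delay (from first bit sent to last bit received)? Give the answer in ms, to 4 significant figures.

L = 1250 × 8 = 10000 bits.
Transmission delay per hop = L/R = 10000/170000000 = 0.0588235 ms; 4 hops → 0.235294 ms.
Propagation delays (d/s per hop): 0.2, 13, 120, 0.0423333 ms; sum = 133.242 ms.
Processing at 3 router(s): 3 × 2.1 ms = 6.3 ms.
End-to-end = 139.8 ms.

139.8 ms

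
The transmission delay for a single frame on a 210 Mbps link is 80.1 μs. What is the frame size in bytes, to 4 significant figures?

2103 bytes

L = R × t_tx = 210000000 b/s × 8.01e-05 s = 16821 bits.
In bytes: 16821 / 8 = 2103 bytes.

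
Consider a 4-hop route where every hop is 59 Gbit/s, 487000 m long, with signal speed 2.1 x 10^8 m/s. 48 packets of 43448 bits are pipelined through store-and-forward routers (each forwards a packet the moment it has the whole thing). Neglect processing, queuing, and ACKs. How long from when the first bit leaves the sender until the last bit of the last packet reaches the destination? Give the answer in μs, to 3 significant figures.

9310 μs

Per-hop transmission t_tx = L/R = 43448/59000000000 = 0.736407 μs.
Per-hop propagation t_prop = 487000/210000000 = 2319.05 μs.
Pipeline fill: first packet needs 4·t_tx to clear all hops; remaining 47 packets each add one t_tx.
Total = (4+48-1)·t_tx + 4·t_prop = 51·0.736407 + 4·2319.05 = 9310 μs.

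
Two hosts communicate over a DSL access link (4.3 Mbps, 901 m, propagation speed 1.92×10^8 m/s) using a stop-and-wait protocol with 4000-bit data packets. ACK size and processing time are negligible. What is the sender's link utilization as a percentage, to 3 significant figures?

99.0 %

t_tx = L/R = 4000/4300000 = 0.000930233 s.
t_prop = 901/192000000 = 4.69271e-06 s; RTT = 9.38542e-06 s.
Cycle = t_tx + RTT = 0.000939618 s.
Utilization = t_tx / cycle = 0.000930233/0.000939618 = 99.0 %.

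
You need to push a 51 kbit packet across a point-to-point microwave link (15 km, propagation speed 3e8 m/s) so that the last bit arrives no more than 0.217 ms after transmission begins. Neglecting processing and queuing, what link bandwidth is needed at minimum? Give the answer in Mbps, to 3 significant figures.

Propagation delay = 15000 / 300000000 = 0.05 ms.
Transmission budget = 0.217 − 0.05 = 0.167 ms.
R ≥ L / t_tx = 51000 bits / 0.000167 s = 305 Mbps.

305 Mbps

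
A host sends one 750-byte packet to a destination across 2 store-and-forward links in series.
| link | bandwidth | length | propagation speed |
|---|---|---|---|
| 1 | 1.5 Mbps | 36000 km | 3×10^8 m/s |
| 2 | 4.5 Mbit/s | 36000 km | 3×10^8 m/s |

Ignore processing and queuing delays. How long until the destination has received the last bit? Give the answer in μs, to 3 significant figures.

L = 750 × 8 = 6000 bits.
Transmission delays (L/R per hop): 4000, 1333.33 μs; sum = 5333.33 μs.
Propagation delays (d/s per hop): 120000, 120000 μs; sum = 240000 μs.
End-to-end = 245000 μs.

245000 μs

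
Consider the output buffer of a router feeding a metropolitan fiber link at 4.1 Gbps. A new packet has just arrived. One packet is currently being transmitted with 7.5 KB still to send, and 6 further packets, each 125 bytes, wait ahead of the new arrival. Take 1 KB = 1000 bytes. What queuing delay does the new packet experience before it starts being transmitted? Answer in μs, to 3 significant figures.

Each queued packet: L/R = 1000/4.1e+09 = 0.243902 μs.
6 queued → 1.46341 μs.
Plus remaining 60000 bits of current packet: 14.6341 μs.
Queuing delay = 16.1 μs.

16.1 μs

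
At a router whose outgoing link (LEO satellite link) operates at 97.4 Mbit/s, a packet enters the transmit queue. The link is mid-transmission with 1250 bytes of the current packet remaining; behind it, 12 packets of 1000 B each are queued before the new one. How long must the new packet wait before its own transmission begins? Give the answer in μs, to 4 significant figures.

Each queued packet: L/R = 8000/97400000 = 82.1355 μs.
12 queued → 985.626 μs.
Plus remaining 10000 bits of current packet: 102.669 μs.
Queuing delay = 1088 μs.

1088 μs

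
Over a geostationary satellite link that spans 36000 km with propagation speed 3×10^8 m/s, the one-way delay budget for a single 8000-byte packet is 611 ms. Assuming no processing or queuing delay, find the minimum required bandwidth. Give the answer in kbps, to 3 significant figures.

130 kbps

L = 64000 bits.
Propagation delay = 36000000 / 300000000 = 120 ms.
Transmission budget = 611 − 120 = 491 ms.
R ≥ L / t_tx = 64000 bits / 0.491 s = 130 kbps.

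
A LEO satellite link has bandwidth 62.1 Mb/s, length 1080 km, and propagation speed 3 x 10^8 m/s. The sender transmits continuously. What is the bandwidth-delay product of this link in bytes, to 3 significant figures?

Propagation delay = 1080000 / 300000000 = 0.0036 s.
BDP = R × t_prop = 62100000 × 0.0036 = 223560 bits.
In bytes: 223560/8 = 27900 bytes.

27900 bytes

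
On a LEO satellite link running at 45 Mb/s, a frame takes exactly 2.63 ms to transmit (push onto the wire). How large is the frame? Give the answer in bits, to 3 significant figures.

L = R × t_tx = 45000000 b/s × 0.00263 s = 118350 bits.

118000 bits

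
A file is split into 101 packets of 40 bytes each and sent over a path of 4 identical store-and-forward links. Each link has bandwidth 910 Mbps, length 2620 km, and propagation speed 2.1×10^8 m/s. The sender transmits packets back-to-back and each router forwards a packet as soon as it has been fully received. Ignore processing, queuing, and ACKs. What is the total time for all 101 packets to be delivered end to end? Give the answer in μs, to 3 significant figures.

49900 μs

Per-hop transmission t_tx = L/R = 320/910000000 = 0.351648 μs.
Per-hop propagation t_prop = 2620000/210000000 = 12476.2 μs.
Pipeline fill: first packet needs 4·t_tx to clear all hops; remaining 100 packets each add one t_tx.
Total = (4+101-1)·t_tx + 4·t_prop = 104·0.351648 + 4·12476.2 = 49900 μs.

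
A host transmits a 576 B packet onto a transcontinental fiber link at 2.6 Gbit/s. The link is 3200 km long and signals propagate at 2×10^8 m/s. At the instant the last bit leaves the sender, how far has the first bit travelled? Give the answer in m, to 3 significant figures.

t_tx = L/R = 4608/2600000000 = 1.77231e-06 s.
Distance = s × t_tx = 200000000 × 1.77231e-06 = 354 m.

354 m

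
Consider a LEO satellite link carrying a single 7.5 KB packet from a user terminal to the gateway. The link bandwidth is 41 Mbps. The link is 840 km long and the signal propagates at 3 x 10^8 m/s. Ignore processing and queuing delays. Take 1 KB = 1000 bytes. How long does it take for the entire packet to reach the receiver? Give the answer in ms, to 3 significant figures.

L = 60000 bits.
Transmission delay = L/R = 60000 / 41000000 = 1.46341 ms.
Propagation delay = d/s = 840000 m / 300000000 m/s = 2.8 ms.
Total = 4.26 ms.

4.26 ms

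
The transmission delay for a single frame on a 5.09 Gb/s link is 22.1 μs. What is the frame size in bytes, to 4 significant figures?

L = R × t_tx = 5090000000 b/s × 2.21e-05 s = 112489 bits.
In bytes: 112489 / 8 = 14060 bytes.

14060 bytes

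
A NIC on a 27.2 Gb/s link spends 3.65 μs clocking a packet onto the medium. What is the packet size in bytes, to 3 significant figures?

L = R × t_tx = 27200000000 b/s × 3.65e-06 s = 99280 bits.
In bytes: 99280 / 8 = 12400 bytes.

12400 bytes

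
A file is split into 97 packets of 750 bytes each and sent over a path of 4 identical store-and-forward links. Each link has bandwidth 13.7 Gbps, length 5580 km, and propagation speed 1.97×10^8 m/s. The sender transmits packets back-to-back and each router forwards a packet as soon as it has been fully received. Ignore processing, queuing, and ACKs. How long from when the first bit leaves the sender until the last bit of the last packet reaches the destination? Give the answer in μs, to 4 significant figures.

113300 μs

Per-hop transmission t_tx = L/R = 6000/13700000000 = 0.437956 μs.
Per-hop propagation t_prop = 5580000/197000000 = 28324.9 μs.
Pipeline fill: first packet needs 4·t_tx to clear all hops; remaining 96 packets each add one t_tx.
Total = (4+97-1)·t_tx + 4·t_prop = 100·0.437956 + 4·28324.9 = 113300 μs.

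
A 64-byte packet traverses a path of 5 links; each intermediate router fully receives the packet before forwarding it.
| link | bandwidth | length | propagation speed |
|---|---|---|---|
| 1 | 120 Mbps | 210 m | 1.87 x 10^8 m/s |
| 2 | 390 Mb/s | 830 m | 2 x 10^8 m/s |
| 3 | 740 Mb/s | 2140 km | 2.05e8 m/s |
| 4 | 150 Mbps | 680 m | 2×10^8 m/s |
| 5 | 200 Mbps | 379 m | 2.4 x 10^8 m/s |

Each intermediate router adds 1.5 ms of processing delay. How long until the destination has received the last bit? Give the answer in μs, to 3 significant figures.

16500 μs

L = 64 × 8 = 512 bits.
Transmission delays (L/R per hop): 4.26667, 1.31282, 0.691892, 3.41333, 2.56 μs; sum = 12.2447 μs.
Propagation delays (d/s per hop): 1.12299, 4.15, 10439, 3.4, 1.57917 μs; sum = 10449.3 μs.
Processing at 4 router(s): 4 × 1.5 ms = 6000 μs.
End-to-end = 16500 μs.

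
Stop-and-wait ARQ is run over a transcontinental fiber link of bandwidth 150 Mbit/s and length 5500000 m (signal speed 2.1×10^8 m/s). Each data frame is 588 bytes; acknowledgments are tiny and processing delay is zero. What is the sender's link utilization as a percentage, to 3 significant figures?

t_tx = L/R = 4704/150000000 = 3.136e-05 s.
t_prop = 5500000/210000000 = 0.0261905 s; RTT = 0.052381 s.
Cycle = t_tx + RTT = 0.0524123 s.
Utilization = t_tx / cycle = 3.136e-05/0.0524123 = 0.0598 %.

0.0598 %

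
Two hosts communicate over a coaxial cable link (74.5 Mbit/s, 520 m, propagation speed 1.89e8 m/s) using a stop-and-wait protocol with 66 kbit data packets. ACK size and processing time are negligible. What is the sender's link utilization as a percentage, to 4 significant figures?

t_tx = L/R = 66000/74500000 = 0.000885906 s.
t_prop = 520/189000000 = 2.75132e-06 s; RTT = 5.50265e-06 s.
Cycle = t_tx + RTT = 0.000891409 s.
Utilization = t_tx / cycle = 0.000885906/0.000891409 = 99.38 %.

99.38 %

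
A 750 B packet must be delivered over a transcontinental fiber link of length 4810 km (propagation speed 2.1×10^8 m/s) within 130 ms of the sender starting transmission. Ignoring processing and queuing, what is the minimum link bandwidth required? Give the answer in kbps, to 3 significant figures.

L = 6000 bits.
Propagation delay = 4810000 / 210000000 = 22.9048 ms.
Transmission budget = 130 − 22.9048 = 107.095 ms.
R ≥ L / t_tx = 6000 bits / 0.107095 s = 56.0 kbps.

56.0 kbps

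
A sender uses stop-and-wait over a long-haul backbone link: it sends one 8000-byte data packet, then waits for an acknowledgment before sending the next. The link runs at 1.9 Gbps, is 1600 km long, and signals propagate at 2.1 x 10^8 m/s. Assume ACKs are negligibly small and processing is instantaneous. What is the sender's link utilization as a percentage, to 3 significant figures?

0.221 %

t_tx = L/R = 64000/1900000000 = 3.36842e-05 s.
t_prop = 1600000/210000000 = 0.00761905 s; RTT = 0.0152381 s.
Cycle = t_tx + RTT = 0.0152718 s.
Utilization = t_tx / cycle = 3.36842e-05/0.0152718 = 0.221 %.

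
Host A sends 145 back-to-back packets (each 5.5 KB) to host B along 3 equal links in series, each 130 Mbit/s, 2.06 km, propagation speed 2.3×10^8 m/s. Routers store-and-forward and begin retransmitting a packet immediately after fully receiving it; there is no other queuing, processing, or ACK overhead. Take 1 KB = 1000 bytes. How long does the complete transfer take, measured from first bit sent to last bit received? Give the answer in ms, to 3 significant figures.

Per-hop transmission t_tx = L/R = 44000/130000000 = 0.338462 ms.
Per-hop propagation t_prop = 2060/2.3e+08 = 0.00895652 ms.
Pipeline fill: first packet needs 3·t_tx to clear all hops; remaining 144 packets each add one t_tx.
Total = (3+145-1)·t_tx + 3·t_prop = 147·0.338462 + 3·0.00895652 = 49.8 ms.

49.8 ms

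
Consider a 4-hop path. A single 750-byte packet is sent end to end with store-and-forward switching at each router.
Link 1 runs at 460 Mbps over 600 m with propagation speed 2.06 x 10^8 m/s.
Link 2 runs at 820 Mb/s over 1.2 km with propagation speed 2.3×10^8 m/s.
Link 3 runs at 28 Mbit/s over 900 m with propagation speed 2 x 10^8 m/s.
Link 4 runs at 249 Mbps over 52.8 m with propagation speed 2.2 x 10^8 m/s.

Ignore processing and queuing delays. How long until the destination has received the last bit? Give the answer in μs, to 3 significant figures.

L = 750 × 8 = 6000 bits.
Transmission delays (L/R per hop): 13.0435, 7.31707, 214.286, 24.0964 μs; sum = 258.743 μs.
Propagation delays (d/s per hop): 2.91262, 5.21739, 4.5, 0.24 μs; sum = 12.87 μs.
End-to-end = 272 μs.

272 μs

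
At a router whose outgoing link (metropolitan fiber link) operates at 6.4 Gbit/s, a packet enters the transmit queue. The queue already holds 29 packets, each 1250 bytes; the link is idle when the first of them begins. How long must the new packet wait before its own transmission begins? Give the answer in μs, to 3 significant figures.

45.3 μs

Each queued packet: L/R = 10000/6400000000 = 1.5625 μs.
29 queued → 45.3125 μs.
Queuing delay = 45.3 μs.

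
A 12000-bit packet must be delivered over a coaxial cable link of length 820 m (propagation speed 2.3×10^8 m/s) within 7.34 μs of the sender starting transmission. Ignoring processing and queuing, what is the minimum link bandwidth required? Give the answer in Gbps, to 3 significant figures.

3.18 Gbps

Propagation delay = 820 / 2.3e+08 = 3.56522 μs.
Transmission budget = 7.34 − 3.56522 = 3.77478 μs.
R ≥ L / t_tx = 12000 bits / 3.77478e-06 s = 3.18 Gbps.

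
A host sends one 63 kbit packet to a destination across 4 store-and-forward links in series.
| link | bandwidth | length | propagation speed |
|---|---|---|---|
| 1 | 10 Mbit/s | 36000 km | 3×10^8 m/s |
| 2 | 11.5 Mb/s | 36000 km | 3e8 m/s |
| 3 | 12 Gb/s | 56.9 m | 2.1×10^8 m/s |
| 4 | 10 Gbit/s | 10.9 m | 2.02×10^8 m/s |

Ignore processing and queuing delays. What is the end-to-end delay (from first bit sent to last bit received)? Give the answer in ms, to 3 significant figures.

L = 63000 bits.
Transmission delays (L/R per hop): 6.3, 5.47826, 0.00525, 0.0063 ms; sum = 11.7898 ms.
Propagation delays (d/s per hop): 120, 120, 0.000270952, 5.39604e-05 ms; sum = 240 ms.
End-to-end = 252 ms.

252 ms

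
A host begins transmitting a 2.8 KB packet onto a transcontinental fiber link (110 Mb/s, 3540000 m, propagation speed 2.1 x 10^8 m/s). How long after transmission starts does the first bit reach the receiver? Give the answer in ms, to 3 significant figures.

16.9 ms

First bit experiences only propagation delay: d/s = 3540000/210000000 = 16.9 ms.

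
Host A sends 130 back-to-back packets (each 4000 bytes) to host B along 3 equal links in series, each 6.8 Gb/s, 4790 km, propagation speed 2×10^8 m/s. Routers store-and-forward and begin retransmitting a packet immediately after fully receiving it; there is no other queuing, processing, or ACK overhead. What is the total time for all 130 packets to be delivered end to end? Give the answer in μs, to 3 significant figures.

72500 μs

Per-hop transmission t_tx = L/R = 32000/6800000000 = 4.70588 μs.
Per-hop propagation t_prop = 4790000/200000000 = 23950 μs.
Pipeline fill: first packet needs 3·t_tx to clear all hops; remaining 129 packets each add one t_tx.
Total = (3+130-1)·t_tx + 3·t_prop = 132·4.70588 + 3·23950 = 72500 μs.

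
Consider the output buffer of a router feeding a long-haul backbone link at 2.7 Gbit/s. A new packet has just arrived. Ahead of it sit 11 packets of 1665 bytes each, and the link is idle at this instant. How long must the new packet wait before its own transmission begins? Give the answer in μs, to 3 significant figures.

Each queued packet: L/R = 13320/2700000000 = 4.93333 μs.
11 queued → 54.2667 μs.
Queuing delay = 54.3 μs.

54.3 μs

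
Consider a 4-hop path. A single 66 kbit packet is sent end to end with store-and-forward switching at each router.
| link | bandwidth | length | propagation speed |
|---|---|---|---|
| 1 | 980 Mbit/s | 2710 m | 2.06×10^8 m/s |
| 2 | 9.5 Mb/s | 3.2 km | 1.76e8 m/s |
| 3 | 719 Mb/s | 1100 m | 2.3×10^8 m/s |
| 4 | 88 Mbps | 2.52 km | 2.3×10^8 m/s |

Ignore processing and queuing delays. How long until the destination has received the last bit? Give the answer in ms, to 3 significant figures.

7.90 ms

L = 66000 bits.
Transmission delays (L/R per hop): 0.0673469, 6.94737, 0.0917942, 0.75 ms; sum = 7.85651 ms.
Propagation delays (d/s per hop): 0.0131553, 0.0181818, 0.00478261, 0.0109565 ms; sum = 0.0470763 ms.
End-to-end = 7.90 ms.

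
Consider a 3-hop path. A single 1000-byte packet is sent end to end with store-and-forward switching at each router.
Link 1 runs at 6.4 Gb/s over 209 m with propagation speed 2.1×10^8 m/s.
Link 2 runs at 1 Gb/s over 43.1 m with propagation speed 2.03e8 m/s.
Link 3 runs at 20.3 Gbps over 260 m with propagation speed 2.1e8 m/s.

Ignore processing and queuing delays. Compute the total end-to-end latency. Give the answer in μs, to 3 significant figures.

12.1 μs

L = 1000 × 8 = 8000 bits.
Transmission delays (L/R per hop): 1.25, 8, 0.394089 μs; sum = 9.64409 μs.
Propagation delays (d/s per hop): 0.995238, 0.212315, 1.2381 μs; sum = 2.44565 μs.
End-to-end = 12.1 μs.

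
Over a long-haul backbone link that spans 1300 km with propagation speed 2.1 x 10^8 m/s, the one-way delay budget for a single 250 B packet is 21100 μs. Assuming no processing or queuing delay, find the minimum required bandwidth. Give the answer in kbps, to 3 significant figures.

L = 2000 bits.
Propagation delay = 1300000 / 210000000 = 6190.48 μs.
Transmission budget = 21100 − 6190.48 = 14909.5 μs.
R ≥ L / t_tx = 2000 bits / 0.0149095 s = 134 kbps.

134 kbps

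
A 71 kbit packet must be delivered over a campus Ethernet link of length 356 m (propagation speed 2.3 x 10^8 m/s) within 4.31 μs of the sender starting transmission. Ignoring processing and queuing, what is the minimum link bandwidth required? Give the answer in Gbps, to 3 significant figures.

25.7 Gbps

Propagation delay = 356 / 2.3e+08 = 1.54783 μs.
Transmission budget = 4.31 − 1.54783 = 2.76217 μs.
R ≥ L / t_tx = 71000 bits / 2.76217e-06 s = 25.7 Gbps.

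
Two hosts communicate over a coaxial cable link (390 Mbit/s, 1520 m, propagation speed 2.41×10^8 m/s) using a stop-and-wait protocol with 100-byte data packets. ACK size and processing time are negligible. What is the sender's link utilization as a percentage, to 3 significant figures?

t_tx = L/R = 800/390000000 = 2.05128e-06 s.
t_prop = 1520/241000000 = 6.30705e-06 s; RTT = 1.26141e-05 s.
Cycle = t_tx + RTT = 1.46654e-05 s.
Utilization = t_tx / cycle = 2.05128e-06/1.46654e-05 = 14.0 %.

14.0 %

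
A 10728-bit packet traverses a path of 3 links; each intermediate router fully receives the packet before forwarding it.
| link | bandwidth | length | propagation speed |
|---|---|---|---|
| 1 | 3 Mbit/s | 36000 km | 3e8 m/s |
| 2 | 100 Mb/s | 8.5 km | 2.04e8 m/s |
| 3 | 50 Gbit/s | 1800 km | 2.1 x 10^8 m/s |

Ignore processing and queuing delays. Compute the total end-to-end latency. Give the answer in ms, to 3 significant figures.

Transmission delays (L/R per hop): 3.576, 0.10728, 0.00021456 ms; sum = 3.68349 ms.
Propagation delays (d/s per hop): 120, 0.0416667, 8.57143 ms; sum = 128.613 ms.
End-to-end = 132 ms.

132 ms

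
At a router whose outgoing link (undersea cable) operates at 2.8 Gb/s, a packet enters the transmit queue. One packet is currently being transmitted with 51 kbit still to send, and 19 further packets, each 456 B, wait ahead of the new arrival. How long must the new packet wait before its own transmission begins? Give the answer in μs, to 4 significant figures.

Each queued packet: L/R = 3648/2800000000 = 1.30286 μs.
19 queued → 24.7543 μs.
Plus remaining 51000 bits of current packet: 18.2143 μs.
Queuing delay = 42.97 μs.

42.97 μs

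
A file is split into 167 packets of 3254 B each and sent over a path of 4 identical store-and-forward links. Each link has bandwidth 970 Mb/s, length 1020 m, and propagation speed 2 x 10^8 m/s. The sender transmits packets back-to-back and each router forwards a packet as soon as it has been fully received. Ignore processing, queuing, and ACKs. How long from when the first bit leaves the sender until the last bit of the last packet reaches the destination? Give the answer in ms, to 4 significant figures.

4.583 ms

Per-hop transmission t_tx = L/R = 26032/970000000 = 0.0268371 ms.
Per-hop propagation t_prop = 1020/200000000 = 0.0051 ms.
Pipeline fill: first packet needs 4·t_tx to clear all hops; remaining 166 packets each add one t_tx.
Total = (4+167-1)·t_tx + 4·t_prop = 170·0.0268371 + 4·0.0051 = 4.583 ms.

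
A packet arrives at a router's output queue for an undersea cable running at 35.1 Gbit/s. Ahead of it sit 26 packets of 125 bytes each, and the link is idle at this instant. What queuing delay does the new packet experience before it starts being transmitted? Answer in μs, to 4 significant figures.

Each queued packet: L/R = 1000/35100000000 = 0.02849 μs.
26 queued → 0.740741 μs.
Queuing delay = 0.7407 μs.

0.7407 μs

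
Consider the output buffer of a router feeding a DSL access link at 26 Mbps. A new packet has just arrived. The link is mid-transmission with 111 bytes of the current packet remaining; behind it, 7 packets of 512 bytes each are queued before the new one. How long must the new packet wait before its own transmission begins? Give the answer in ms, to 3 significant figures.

Each queued packet: L/R = 4096/26000000 = 0.157538 ms.
7 queued → 1.10277 ms.
Plus remaining 888 bits of current packet: 0.0341538 ms.
Queuing delay = 1.14 ms.

1.14 ms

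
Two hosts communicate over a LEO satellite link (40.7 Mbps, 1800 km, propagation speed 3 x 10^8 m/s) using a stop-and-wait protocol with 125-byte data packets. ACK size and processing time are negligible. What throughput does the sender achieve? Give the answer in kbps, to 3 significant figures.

t_tx = L/R = 1000/40700000 = 2.457e-05 s.
t_prop = 1800000/300000000 = 0.006 s; RTT = 0.012 s.
Cycle = t_tx + RTT = 0.0120246 s.
Throughput = L / cycle = 1000 / 0.0120246 = 83.2 kbps.

83.2 kbps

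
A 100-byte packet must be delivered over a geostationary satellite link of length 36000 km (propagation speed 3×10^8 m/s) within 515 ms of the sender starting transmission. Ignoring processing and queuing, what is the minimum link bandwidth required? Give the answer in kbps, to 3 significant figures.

2.03 kbps

L = 800 bits.
Propagation delay = 36000000 / 300000000 = 120 ms.
Transmission budget = 515 − 120 = 395 ms.
R ≥ L / t_tx = 800 bits / 0.395 s = 2.03 kbps.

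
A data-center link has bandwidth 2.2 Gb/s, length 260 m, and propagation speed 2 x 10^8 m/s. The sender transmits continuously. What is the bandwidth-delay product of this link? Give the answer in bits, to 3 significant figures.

Propagation delay = 260 / 200000000 = 1.3e-06 s.
BDP = R × t_prop = 2200000000 × 1.3e-06 = 2860 bits.

2860 bits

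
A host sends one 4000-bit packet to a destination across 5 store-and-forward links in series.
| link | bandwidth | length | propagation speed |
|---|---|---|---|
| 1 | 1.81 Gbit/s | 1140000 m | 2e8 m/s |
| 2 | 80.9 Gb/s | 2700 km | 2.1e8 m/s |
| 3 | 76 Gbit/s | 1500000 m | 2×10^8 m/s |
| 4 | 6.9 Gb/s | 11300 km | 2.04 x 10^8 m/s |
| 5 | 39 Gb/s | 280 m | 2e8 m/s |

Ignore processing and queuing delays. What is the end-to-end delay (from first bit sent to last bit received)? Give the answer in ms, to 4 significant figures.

81.45 ms

Transmission delays (L/R per hop): 0.00220994, 4.94438e-05, 5.26316e-05, 0.00057971, 0.000102564 ms; sum = 0.00299429 ms.
Propagation delays (d/s per hop): 5.7, 12.8571, 7.5, 55.3922, 0.0014 ms; sum = 81.4507 ms.
End-to-end = 81.45 ms.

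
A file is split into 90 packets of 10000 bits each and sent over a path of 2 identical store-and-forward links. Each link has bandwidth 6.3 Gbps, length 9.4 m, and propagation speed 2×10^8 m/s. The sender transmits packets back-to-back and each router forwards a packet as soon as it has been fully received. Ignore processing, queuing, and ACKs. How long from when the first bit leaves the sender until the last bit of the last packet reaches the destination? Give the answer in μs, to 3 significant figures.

145 μs

Per-hop transmission t_tx = L/R = 10000/6300000000 = 1.5873 μs.
Per-hop propagation t_prop = 9.4/200000000 = 0.047 μs.
Pipeline fill: first packet needs 2·t_tx to clear all hops; remaining 89 packets each add one t_tx.
Total = (2+90-1)·t_tx + 2·t_prop = 91·1.5873 + 2·0.047 = 145 μs.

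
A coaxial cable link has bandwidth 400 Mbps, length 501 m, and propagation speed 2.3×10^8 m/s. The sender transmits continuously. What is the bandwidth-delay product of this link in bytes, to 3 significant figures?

109 bytes

Propagation delay = 501 / 2.3e+08 = 2.17826e-06 s.
BDP = R × t_prop = 400000000 × 2.17826e-06 = 871.304 bits.
In bytes: 871.304/8 = 109 bytes.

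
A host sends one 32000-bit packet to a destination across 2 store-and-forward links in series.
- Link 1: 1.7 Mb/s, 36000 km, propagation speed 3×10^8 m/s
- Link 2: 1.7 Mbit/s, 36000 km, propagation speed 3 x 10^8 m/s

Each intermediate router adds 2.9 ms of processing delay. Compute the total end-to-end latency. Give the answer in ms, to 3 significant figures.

Transmission delays (L/R per hop): 18.8235, 18.8235 ms; sum = 37.6471 ms.
Propagation delays (d/s per hop): 120, 120 ms; sum = 240 ms.
Processing at 1 router(s): 1 × 2.9 ms = 2.9 ms.
End-to-end = 281 ms.

281 ms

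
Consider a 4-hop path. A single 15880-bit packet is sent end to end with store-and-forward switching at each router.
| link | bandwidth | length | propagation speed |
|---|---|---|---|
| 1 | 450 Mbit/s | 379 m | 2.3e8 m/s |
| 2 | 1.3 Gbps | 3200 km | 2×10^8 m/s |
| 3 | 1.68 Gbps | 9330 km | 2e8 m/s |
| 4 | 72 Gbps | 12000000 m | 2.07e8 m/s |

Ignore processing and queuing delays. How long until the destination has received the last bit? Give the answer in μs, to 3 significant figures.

Transmission delays (L/R per hop): 35.2889, 12.2154, 9.45238, 0.220556 μs; sum = 57.1772 μs.
Propagation delays (d/s per hop): 1.64783, 16000, 46650, 57971 μs; sum = 120623 μs.
End-to-end = 121000 μs.

121000 μs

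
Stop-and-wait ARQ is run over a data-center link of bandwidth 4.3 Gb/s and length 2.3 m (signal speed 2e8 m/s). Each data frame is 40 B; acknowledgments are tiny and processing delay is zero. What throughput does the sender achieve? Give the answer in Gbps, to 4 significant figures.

t_tx = L/R = 320/4300000000 = 7.44186e-08 s.
t_prop = 2.3/200000000 = 1.15e-08 s; RTT = 2.3e-08 s.
Cycle = t_tx + RTT = 9.74186e-08 s.
Throughput = L / cycle = 320 / 9.74186e-08 = 3.285 Gbps.

3.285 Gbps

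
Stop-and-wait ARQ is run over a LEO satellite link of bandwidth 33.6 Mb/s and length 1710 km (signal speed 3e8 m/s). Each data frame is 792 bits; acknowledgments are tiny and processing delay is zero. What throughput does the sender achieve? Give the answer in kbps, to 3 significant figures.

69.3 kbps

t_tx = L/R = 792/33600000 = 2.35714e-05 s.
t_prop = 1710000/300000000 = 0.0057 s; RTT = 0.0114 s.
Cycle = t_tx + RTT = 0.0114236 s.
Throughput = L / cycle = 792 / 0.0114236 = 69.3 kbps.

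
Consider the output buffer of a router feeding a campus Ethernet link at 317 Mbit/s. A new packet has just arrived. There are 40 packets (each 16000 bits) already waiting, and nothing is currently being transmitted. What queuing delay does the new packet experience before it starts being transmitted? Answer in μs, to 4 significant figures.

2019 μs

Each queued packet: L/R = 16000/317000000 = 50.4732 μs.
40 queued → 2018.93 μs.
Queuing delay = 2019 μs.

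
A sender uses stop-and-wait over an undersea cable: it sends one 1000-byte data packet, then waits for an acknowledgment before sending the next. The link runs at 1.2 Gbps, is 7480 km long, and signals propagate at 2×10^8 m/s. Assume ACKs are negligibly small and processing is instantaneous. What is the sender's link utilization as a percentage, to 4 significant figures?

0.008912 %

t_tx = L/R = 8000/1200000000 = 6.66667e-06 s.
t_prop = 7480000/200000000 = 0.0374 s; RTT = 0.0748 s.
Cycle = t_tx + RTT = 0.0748067 s.
Utilization = t_tx / cycle = 6.66667e-06/0.0748067 = 0.008912 %.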